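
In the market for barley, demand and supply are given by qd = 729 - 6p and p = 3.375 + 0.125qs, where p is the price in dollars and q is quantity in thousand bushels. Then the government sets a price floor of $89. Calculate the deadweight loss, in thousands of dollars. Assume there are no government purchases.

6431.25

Rearranging supply gives qs = 8p - 27. Without the control the market clears where 729 - 6p = 8p - 27, i.e. p* = 54 and q* = 405.
The floor of 89 is above the equilibrium price 54, so it binds.
At p = 89: qd = 729 - 6·89 = 195 and qs = 8·89 - 27 = 685.
Quantity traded falls to 195. At q = 195 the demand price is (729 - 195)/6 = 89 and the supply price is (27 + 195)/8 = 27.75.
Deadweight loss = ½ · (89 - 27.75) · (405 - 195) = ½ · 61.25 · 210 = 6431.25.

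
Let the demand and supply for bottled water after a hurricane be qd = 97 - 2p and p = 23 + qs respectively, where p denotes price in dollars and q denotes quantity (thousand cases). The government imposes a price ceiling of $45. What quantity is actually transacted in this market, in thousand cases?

17

Rearranging supply gives qs = p - 23. Without the control the market clears where 97 - 2p = p - 23, i.e. p* = 40 and q* = 17.
The ceiling of 45 is above the equilibrium price 40, so it is not binding; the market clears at p* = 40, q* = 17.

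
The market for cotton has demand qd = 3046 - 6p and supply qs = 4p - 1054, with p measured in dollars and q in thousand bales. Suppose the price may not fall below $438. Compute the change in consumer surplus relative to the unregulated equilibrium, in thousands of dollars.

Setting quantity demanded equal to quantity supplied, 3046 - 6p = 4p - 1054, gives p* = 410 and q* = 586.
Since 438 > 410, the floor is binding.
At p = 438: qd = 3046 - 6·438 = 418 and qs = 4·438 - 1054 = 698.
Consumer surplus without the control is ½ · (1523/3 - 410) · 586 = 85849/3.
With the floor, consumers buy 418 units at 438, so CS = ½ · (1523/3 - 438) · 418 = 43681/3.
Change in consumer surplus = 43681/3 - 85849/3 = -14056.

-14056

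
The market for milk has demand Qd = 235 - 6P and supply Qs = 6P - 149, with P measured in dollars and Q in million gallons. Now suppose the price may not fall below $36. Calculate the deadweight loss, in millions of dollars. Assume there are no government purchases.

96

Equilibrium: 235 - 6P = 6P - 149, so 384 = 12P and P* = 32, Q* = 43.
The floor of 36 is above the equilibrium price 32, so it binds.
At P = 36: Qd = 235 - 6·36 = 19 and Qs = 6·36 - 149 = 67.
Quantity traded falls to 19. At Q = 19 the demand price is (235 - 19)/6 = 36 and the supply price is (149 + 19)/6 = 28.
Deadweight loss = ½ · (36 - 28) · (43 - 19) = ½ · 8 · 24 = 96.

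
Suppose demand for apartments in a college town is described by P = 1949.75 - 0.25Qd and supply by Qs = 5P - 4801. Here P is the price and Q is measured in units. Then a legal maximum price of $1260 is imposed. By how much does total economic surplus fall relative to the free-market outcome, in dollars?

Rearranging demand gives Qd = 7799 - 4P. Equilibrium: 7799 - 4P = 5P - 4801, so 12600 = 9P and P* = 1400, Q* = 2199.
Because the ceiling (1260) lies below the market-clearing price, it is binding.
At P = 1260: Qd = 7799 - 4·1260 = 2759 and Qs = 5·1260 - 4801 = 1499.
Quantity traded falls to 1499. At Q = 1499 the demand price is (7799 - 1499)/4 = 1575 and the supply price is (4801 + 1499)/5 = 1260.
Deadweight loss = ½ · (1575 - 1260) · (2199 - 1499) = ½ · 315 · 700 = 110250.

110250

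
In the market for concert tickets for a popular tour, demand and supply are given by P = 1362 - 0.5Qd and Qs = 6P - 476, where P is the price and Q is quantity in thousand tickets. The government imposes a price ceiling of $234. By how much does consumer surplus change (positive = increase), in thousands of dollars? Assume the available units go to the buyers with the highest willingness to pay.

-93956

Rearranging demand gives Qd = 2724 - 2P. Equilibrium: 2724 - 2P = 6P - 476, so 3200 = 8P and P* = 400, Q* = 1924.
Since 234 < 400, the ceiling is binding.
At P = 234: Qd = 2724 - 2·234 = 2256 and Qs = 6·234 - 476 = 928.
Consumer surplus without the control is ½ · (1362 - 400) · 1924 = 925444.
With the ceiling, 928 units are sold at 234 (assume they go to the highest-value buyers). The demand price at Q = 928 is 898, so CS = ½ · [(1362 - 234) + (898 - 234)] · 928 = 831488.
Change in consumer surplus = 831488 - 925444 = -93956.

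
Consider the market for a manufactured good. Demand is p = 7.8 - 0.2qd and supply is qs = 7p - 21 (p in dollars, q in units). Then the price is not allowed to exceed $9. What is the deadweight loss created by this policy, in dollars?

Rearranging demand gives qd = 39 - 5p. Without the control the market clears where 39 - 5p = 7p - 21, i.e. p* = 5 and q* = 14.
The ceiling of 9 is above the equilibrium price 5, so it is not binding; the market clears at p* = 5, q* = 14.
Since the control does not bind, no trades are prevented and deadweight loss is zero.

0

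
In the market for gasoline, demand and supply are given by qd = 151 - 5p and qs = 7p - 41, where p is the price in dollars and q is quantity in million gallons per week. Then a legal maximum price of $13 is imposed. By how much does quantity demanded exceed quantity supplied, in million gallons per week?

36

In a free market, 151 - 5p = 7p - 41 gives the equilibrium p* = 16, q* = 71.
Since 13 < 16, the ceiling is binding.
At p = 13: qd = 151 - 5·13 = 86 and qs = 7·13 - 41 = 50.
Shortage = qd - qs = 86 - 50 = 36.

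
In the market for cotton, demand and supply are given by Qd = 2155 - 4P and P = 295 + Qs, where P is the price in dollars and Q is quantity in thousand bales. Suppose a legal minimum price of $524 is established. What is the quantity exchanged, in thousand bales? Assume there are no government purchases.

59

Rearranging supply gives Qs = P - 295. In a free market, 2155 - 4P = P - 295 gives the equilibrium P* = 490, Q* = 195.
Because the floor (524) lies above the market-clearing price, it is binding.
At P = 524: Qd = 2155 - 4·524 = 59 and Qs = 524 - 295 = 229.
The quantity actually transacted is the short side, demand: 59.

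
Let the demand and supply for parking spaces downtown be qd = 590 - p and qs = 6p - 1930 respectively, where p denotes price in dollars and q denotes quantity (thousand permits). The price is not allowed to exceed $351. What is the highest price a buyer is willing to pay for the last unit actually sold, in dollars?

414

Setting quantity demanded equal to quantity supplied, 590 - p = 6p - 1930, gives p* = 360 and q* = 230.
The ceiling of 351 is below the equilibrium price 360, so it binds.
At p = 351: qd = 590 - 351 = 239 and qs = 6·351 - 1930 = 176.
Only 176 units reach the market. On the demand curve, the marginal buyer's willingness to pay at q = 176 is (590 - 176) = 414.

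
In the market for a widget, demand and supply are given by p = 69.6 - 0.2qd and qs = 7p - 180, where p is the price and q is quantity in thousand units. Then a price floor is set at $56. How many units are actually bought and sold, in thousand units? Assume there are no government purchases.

68

Rearranging demand gives qd = 348 - 5p. Setting quantity demanded equal to quantity supplied, 348 - 5p = 7p - 180, gives p* = 44 and q* = 128.
Because the floor (56) lies above the market-clearing price, it is binding.
At p = 56: qd = 348 - 5·56 = 68 and qs = 7·56 - 180 = 212.
The quantity actually transacted is the short side, demand: 68.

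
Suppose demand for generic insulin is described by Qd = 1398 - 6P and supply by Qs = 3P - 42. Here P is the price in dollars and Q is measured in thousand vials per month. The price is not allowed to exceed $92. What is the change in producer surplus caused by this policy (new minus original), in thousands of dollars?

-22848

In a free market, 1398 - 6P = 3P - 42 gives the equilibrium P* = 160, Q* = 438.
Because the ceiling (92) lies below the market-clearing price, it is binding.
At P = 92: Qd = 1398 - 6·92 = 846 and Qs = 3·92 - 42 = 234.
Producer surplus without the control is ½ · (160 - 14) · 438 = 31974.
With the ceiling, producers sell 234 units at 92, so PS = ½ · (92 - 14) · 234 = 9126.
Change in producer surplus = 9126 - 31974 = -22848.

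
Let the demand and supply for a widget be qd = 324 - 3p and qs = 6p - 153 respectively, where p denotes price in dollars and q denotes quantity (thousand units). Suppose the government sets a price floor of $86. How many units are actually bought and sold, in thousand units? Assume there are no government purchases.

Equilibrium: 324 - 3p = 6p - 153, so 477 = 9p and p* = 53, q* = 165.
Because the floor (86) lies above the market-clearing price, it is binding.
At p = 86: qd = 324 - 3·86 = 66 and qs = 6·86 - 153 = 363.
The quantity actually transacted is the short side, demand: 66.

66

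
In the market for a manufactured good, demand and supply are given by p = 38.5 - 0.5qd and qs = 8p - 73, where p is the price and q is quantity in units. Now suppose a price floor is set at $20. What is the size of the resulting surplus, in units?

50

Rearranging demand gives qd = 77 - 2p. In a free market, 77 - 2p = 8p - 73 gives the equilibrium p* = 15, q* = 47.
Since 20 > 15, the floor is binding.
At p = 20: qd = 77 - 2·20 = 37 and qs = 8·20 - 73 = 87.
Surplus = qs - qd = 87 - 37 = 50.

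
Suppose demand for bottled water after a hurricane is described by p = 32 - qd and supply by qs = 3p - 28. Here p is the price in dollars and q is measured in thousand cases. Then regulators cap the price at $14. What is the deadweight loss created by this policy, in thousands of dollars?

6

Rearranging demand gives qd = 32 - p. In a free market, 32 - p = 3p - 28 gives the equilibrium p* = 15, q* = 17.
The ceiling of 14 is below the equilibrium price 15, so it binds.
At p = 14: qd = 32 - 14 = 18 and qs = 3·14 - 28 = 14.
Quantity traded falls to 14. At q = 14 the demand price is 32 - 14 = 18 and the supply price is (28 + 14)/3 = 14.
Deadweight loss = ½ · (18 - 14) · (17 - 14) = ½ · 4 · 3 = 6.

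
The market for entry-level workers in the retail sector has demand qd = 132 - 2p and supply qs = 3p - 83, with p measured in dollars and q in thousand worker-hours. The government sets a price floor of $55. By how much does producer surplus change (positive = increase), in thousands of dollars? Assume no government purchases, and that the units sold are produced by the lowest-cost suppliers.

In a free market, 132 - 2p = 3p - 83 gives the equilibrium p* = 43, q* = 46.
Because the floor (55) lies above the market-clearing price, it is binding.
At p = 55: qd = 132 - 2·55 = 22 and qs = 3·55 - 83 = 82.
Producer surplus without the control is ½ · (43 - 83/3) · 46 = 1058/3.
With the floor, 22 units are sold at 55. The supply price at q = 22 is 35, so PS = ½ · [(55 - 83/3) + (55 - 35)] · 22 = 1562/3.
Change in producer surplus = 1562/3 - 1058/3 = 168.

168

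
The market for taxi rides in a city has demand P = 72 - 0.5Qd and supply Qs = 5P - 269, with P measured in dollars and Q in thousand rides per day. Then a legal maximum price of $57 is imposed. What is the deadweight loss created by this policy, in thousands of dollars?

Rearranging demand gives Qd = 144 - 2P. In a free market, 144 - 2P = 5P - 269 gives the equilibrium P* = 59, Q* = 26.
Since 57 < 59, the ceiling is binding.
At P = 57: Qd = 144 - 2·57 = 30 and Qs = 5·57 - 269 = 16.
Quantity traded falls to 16. At Q = 16 the demand price is (144 - 16)/2 = 64 and the supply price is (269 + 16)/5 = 57.
Deadweight loss = ½ · (64 - 57) · (26 - 16) = ½ · 7 · 10 = 35.

35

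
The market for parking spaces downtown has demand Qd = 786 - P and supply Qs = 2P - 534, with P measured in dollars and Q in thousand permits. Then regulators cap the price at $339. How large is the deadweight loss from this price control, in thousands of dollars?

Without the control the market clears where 786 - P = 2P - 534, i.e. P* = 440 and Q* = 346.
Because the ceiling (339) lies below the market-clearing price, it is binding.
At P = 339: Qd = 786 - 339 = 447 and Qs = 2·339 - 534 = 144.
Quantity traded falls to 144. At Q = 144 the demand price is 786 - 144 = 642 and the supply price is (534 + 144)/2 = 339.
Deadweight loss = ½ · (642 - 339) · (346 - 144) = ½ · 303 · 202 = 30603.

30603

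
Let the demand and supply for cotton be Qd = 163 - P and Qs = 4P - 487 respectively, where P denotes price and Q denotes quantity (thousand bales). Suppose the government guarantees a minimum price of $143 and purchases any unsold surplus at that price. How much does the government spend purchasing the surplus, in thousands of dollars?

In a free market, 163 - P = 4P - 487 gives the equilibrium P* = 130, Q* = 33.
The floor of 143 is above the equilibrium price 130, so it binds.
At P = 143: Qd = 163 - 143 = 20 and Qs = 4·143 - 487 = 85.
Surplus = Qs - Qd = 65.
Government expenditure = surplus × support price = 65 × 143 = 9295.

9295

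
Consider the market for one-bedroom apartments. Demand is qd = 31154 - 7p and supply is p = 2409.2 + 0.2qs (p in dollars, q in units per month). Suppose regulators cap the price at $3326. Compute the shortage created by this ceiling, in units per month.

3288

Rearranging supply gives qs = 5p - 12046. Without the control the market clears where 31154 - 7p = 5p - 12046, i.e. p* = 3600 and q* = 5954.
The ceiling of 3326 is below the equilibrium price 3600, so it binds.
At p = 3326: qd = 31154 - 7·3326 = 7872 and qs = 5·3326 - 12046 = 4584.
Shortage = qd - qs = 7872 - 4584 = 3288.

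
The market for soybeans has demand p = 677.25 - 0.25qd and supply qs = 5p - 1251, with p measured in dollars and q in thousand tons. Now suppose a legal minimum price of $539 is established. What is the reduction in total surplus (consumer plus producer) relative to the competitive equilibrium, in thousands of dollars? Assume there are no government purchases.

Rearranging demand gives qd = 2709 - 4p. Setting quantity demanded equal to quantity supplied, 2709 - 4p = 5p - 1251, gives p* = 440 and q* = 949.
The floor of 539 is above the equilibrium price 440, so it binds.
At p = 539: qd = 2709 - 4·539 = 553 and qs = 5·539 - 1251 = 1444.
Quantity traded falls to 553. At q = 553 the demand price is (2709 - 553)/4 = 539 and the supply price is (1251 + 553)/5 = 360.8.
Deadweight loss = ½ · (539 - 360.8) · (949 - 553) = ½ · 178.2 · 396 = 35283.6.

35283.6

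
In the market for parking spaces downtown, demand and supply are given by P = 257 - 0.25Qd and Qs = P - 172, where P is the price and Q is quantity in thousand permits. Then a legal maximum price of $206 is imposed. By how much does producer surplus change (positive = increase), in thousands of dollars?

-1734

Rearranging demand gives Qd = 1028 - 4P. Without the control the market clears where 1028 - 4P = P - 172, i.e. P* = 240 and Q* = 68.
The ceiling of 206 is below the equilibrium price 240, so it binds.
At P = 206: Qd = 1028 - 4·206 = 204 and Qs = 206 - 172 = 34.
Producer surplus without the control is ½ · (240 - 172) · 68 = 2312.
With the ceiling, producers sell 34 units at 206, so PS = ½ · (206 - 172) · 34 = 578.
Change in producer surplus = 578 - 2312 = -1734.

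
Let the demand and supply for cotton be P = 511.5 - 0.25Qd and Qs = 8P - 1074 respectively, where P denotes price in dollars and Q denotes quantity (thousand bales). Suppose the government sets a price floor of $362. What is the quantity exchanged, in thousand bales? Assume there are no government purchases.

Rearranging demand gives Qd = 2046 - 4P. Without the control the market clears where 2046 - 4P = 8P - 1074, i.e. P* = 260 and Q* = 1006.
The floor of 362 is above the equilibrium price 260, so it binds.
At P = 362: Qd = 2046 - 4·362 = 598 and Qs = 8·362 - 1074 = 1822.
The quantity actually transacted is the short side, demand: 598.

598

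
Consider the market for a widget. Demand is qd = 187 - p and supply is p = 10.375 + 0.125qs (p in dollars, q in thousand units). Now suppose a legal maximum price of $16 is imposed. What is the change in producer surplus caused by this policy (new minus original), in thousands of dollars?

-1414

Rearranging supply gives qs = 8p - 83. In a free market, 187 - p = 8p - 83 gives the equilibrium p* = 30, q* = 157.
Since 16 < 30, the ceiling is binding.
At p = 16: qd = 187 - 16 = 171 and qs = 8·16 - 83 = 45.
Producer surplus without the control is ½ · (30 - 10.375) · 157 = 1540.5625.
With the ceiling, producers sell 45 units at 16, so PS = ½ · (16 - 10.375) · 45 = 126.5625.
Change in producer surplus = 126.5625 - 1540.5625 = -1414.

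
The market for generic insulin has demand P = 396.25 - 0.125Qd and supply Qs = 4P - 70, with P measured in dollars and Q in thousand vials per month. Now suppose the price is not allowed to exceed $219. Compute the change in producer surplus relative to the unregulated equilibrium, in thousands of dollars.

-46308

Rearranging demand gives Qd = 3170 - 8P. Setting quantity demanded equal to quantity supplied, 3170 - 8P = 4P - 70, gives P* = 270 and Q* = 1010.
Since 219 < 270, the ceiling is binding.
At P = 219: Qd = 3170 - 8·219 = 1418 and Qs = 4·219 - 70 = 806.
Producer surplus without the control is ½ · (270 - 17.5) · 1010 = 127512.5.
With the ceiling, producers sell 806 units at 219, so PS = ½ · (219 - 17.5) · 806 = 81204.5.
Change in producer surplus = 81204.5 - 127512.5 = -46308.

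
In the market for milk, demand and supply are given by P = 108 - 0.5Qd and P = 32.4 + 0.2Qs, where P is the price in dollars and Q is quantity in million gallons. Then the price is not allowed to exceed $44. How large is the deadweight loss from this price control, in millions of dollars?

Rearranging demand gives Qd = 216 - 2P; rearranging supply gives Qs = 5P - 162. Setting quantity demanded equal to quantity supplied, 216 - 2P = 5P - 162, gives P* = 54 and Q* = 108.
The ceiling of 44 is below the equilibrium price 54, so it binds.
At P = 44: Qd = 216 - 2·44 = 128 and Qs = 5·44 - 162 = 58.
Quantity traded falls to 58. At Q = 58 the demand price is (216 - 58)/2 = 79 and the supply price is (162 + 58)/5 = 44.
Deadweight loss = ½ · (79 - 44) · (108 - 58) = ½ · 35 · 50 = 875.

875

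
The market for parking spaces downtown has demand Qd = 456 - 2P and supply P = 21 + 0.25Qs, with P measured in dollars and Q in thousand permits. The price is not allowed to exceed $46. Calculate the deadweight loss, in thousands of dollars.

11616

Rearranging supply gives Qs = 4P - 84. Without the control the market clears where 456 - 2P = 4P - 84, i.e. P* = 90 and Q* = 276.
Since 46 < 90, the ceiling is binding.
At P = 46: Qd = 456 - 2·46 = 364 and Qs = 4·46 - 84 = 100.
Quantity traded falls to 100. At Q = 100 the demand price is (456 - 100)/2 = 178 and the supply price is (84 + 100)/4 = 46.
Deadweight loss = ½ · (178 - 46) · (276 - 100) = ½ · 132 · 176 = 11616.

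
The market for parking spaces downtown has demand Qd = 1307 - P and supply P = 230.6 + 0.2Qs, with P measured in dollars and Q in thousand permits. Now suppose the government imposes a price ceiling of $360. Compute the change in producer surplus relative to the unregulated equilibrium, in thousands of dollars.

-38600

Rearranging supply gives Qs = 5P - 1153. Equilibrium: 1307 - P = 5P - 1153, so 2460 = 6P and P* = 410, Q* = 897.
The ceiling of 360 is below the equilibrium price 410, so it binds.
At P = 360: Qd = 1307 - 360 = 947 and Qs = 5·360 - 1153 = 647.
Producer surplus without the control is ½ · (410 - 230.6) · 897 = 80460.9.
With the ceiling, producers sell 647 units at 360, so PS = ½ · (360 - 230.6) · 647 = 41860.9.
Change in producer surplus = 41860.9 - 80460.9 = -38600.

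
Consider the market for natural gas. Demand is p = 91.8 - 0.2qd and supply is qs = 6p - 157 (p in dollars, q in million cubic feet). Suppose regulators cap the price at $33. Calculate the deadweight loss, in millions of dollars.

Rearranging demand gives qd = 459 - 5p. Setting quantity demanded equal to quantity supplied, 459 - 5p = 6p - 157, gives p* = 56 and q* = 179.
Since 33 < 56, the ceiling is binding.
At p = 33: qd = 459 - 5·33 = 294 and qs = 6·33 - 157 = 41.
Quantity traded falls to 41. At q = 41 the demand price is (459 - 41)/5 = 83.6 and the supply price is (157 + 41)/6 = 33.
Deadweight loss = ½ · (83.6 - 33) · (179 - 41) = ½ · 50.6 · 138 = 3491.4.

3491.4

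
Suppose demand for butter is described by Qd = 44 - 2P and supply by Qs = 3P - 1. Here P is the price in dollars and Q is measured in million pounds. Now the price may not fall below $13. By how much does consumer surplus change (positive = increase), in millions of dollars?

Setting quantity demanded equal to quantity supplied, 44 - 2P = 3P - 1, gives P* = 9 and Q* = 26.
Since 13 > 9, the floor is binding.
At P = 13: Qd = 44 - 2·13 = 18 and Qs = 3·13 - 1 = 38.
Consumer surplus without the control is ½ · (22 - 9) · 26 = 169.
With the floor, consumers buy 18 units at 13, so CS = ½ · (22 - 13) · 18 = 81.
Change in consumer surplus = 81 - 169 = -88.

-88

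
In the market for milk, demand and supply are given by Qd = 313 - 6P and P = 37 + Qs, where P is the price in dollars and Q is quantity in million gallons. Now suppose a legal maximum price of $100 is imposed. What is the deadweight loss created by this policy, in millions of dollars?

Rearranging supply gives Qs = P - 37. Equilibrium: 313 - 6P = P - 37, so 350 = 7P and P* = 50, Q* = 13.
The ceiling of 100 is above the equilibrium price 50, so it is not binding; the market clears at P* = 50, Q* = 13.
Since the control does not bind, no trades are prevented and deadweight loss is zero.

0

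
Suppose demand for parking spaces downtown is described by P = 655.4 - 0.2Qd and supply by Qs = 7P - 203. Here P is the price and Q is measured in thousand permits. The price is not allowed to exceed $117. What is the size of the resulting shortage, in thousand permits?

2076

Rearranging demand gives Qd = 3277 - 5P. Without the control the market clears where 3277 - 5P = 7P - 203, i.e. P* = 290 and Q* = 1827.
Since 117 < 290, the ceiling is binding.
At P = 117: Qd = 3277 - 5·117 = 2692 and Qs = 7·117 - 203 = 616.
Shortage = Qd - Qs = 2692 - 616 = 2076.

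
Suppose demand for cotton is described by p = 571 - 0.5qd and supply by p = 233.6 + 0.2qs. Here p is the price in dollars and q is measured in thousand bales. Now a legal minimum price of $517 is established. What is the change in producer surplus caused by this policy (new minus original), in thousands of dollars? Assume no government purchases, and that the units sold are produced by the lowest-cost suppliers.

Rearranging demand gives qd = 1142 - 2p; rearranging supply gives qs = 5p - 1168. In a free market, 1142 - 2p = 5p - 1168 gives the equilibrium p* = 330, q* = 482.
Because the floor (517) lies above the market-clearing price, it is binding.
At p = 517: qd = 1142 - 2·517 = 108 and qs = 5·517 - 1168 = 1417.
Producer surplus without the control is ½ · (330 - 233.6) · 482 = 23232.4.
With the floor, 108 units are sold at 517. The supply price at q = 108 is 255.2, so PS = ½ · [(517 - 233.6) + (517 - 255.2)] · 108 = 29440.8.
Change in producer surplus = 29440.8 - 23232.4 = 6208.4.

6208.4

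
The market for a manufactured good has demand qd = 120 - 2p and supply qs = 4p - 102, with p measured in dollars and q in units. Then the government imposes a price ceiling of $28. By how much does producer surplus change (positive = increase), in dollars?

-252

Setting quantity demanded equal to quantity supplied, 120 - 2p = 4p - 102, gives p* = 37 and q* = 46.
Since 28 < 37, the ceiling is binding.
At p = 28: qd = 120 - 2·28 = 64 and qs = 4·28 - 102 = 10.
Producer surplus without the control is ½ · (37 - 25.5) · 46 = 264.5.
With the ceiling, producers sell 10 units at 28, so PS = ½ · (28 - 25.5) · 10 = 12.5.
Change in producer surplus = 12.5 - 264.5 = -252.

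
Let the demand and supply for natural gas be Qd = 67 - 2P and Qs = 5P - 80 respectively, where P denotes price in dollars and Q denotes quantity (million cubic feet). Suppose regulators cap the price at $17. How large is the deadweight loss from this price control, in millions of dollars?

Setting quantity demanded equal to quantity supplied, 67 - 2P = 5P - 80, gives P* = 21 and Q* = 25.
Since 17 < 21, the ceiling is binding.
At P = 17: Qd = 67 - 2·17 = 33 and Qs = 5·17 - 80 = 5.
Quantity traded falls to 5. At Q = 5 the demand price is (67 - 5)/2 = 31 and the supply price is (80 + 5)/5 = 17.
Deadweight loss = ½ · (31 - 17) · (25 - 5) = ½ · 14 · 20 = 140.

140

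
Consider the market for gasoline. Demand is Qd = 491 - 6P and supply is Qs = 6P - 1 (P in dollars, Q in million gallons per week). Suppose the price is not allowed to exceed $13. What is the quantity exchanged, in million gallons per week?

Equilibrium: 491 - 6P = 6P - 1, so 492 = 12P and P* = 41, Q* = 245.
Since 13 < 41, the ceiling is binding.
At P = 13: Qd = 491 - 6·13 = 413 and Qs = 6·13 - 1 = 77.
The quantity actually transacted is the short side, supply: 77.

77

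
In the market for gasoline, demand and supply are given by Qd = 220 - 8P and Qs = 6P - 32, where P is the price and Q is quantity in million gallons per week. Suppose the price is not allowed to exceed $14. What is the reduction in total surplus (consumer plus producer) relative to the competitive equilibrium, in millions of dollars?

Setting quantity demanded equal to quantity supplied, 220 - 8P = 6P - 32, gives P* = 18 and Q* = 76.
Since 14 < 18, the ceiling is binding.
At P = 14: Qd = 220 - 8·14 = 108 and Qs = 6·14 - 32 = 52.
Quantity traded falls to 52. At Q = 52 the demand price is (220 - 52)/8 = 21 and the supply price is (32 + 52)/6 = 14.
Deadweight loss = ½ · (21 - 14) · (76 - 52) = ½ · 7 · 24 = 84.

84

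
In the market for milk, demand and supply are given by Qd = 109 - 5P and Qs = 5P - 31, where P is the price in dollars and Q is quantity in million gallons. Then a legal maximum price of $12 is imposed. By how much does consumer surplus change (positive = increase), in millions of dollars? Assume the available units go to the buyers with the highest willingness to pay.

48

Without the control the market clears where 109 - 5P = 5P - 31, i.e. P* = 14 and Q* = 39.
Since 12 < 14, the ceiling is binding.
At P = 12: Qd = 109 - 5·12 = 49 and Qs = 5·12 - 31 = 29.
Consumer surplus without the control is ½ · (21.8 - 14) · 39 = 152.1.
With the ceiling, 29 units are sold at 12 (assume they go to the highest-value buyers). The demand price at Q = 29 is 16, so CS = ½ · [(21.8 - 12) + (16 - 12)] · 29 = 200.1.
Change in consumer surplus = 200.1 - 152.1 = 48.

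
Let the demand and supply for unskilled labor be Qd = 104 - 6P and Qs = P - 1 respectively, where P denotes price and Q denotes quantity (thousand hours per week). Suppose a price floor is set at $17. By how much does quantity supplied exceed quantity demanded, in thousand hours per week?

14

Setting quantity demanded equal to quantity supplied, 104 - 6P = P - 1, gives P* = 15 and Q* = 14.
Since 17 > 15, the floor is binding.
At P = 17: Qd = 104 - 6·17 = 2 and Qs = 17 - 1 = 16.
Surplus = Qs - Qd = 16 - 2 = 14.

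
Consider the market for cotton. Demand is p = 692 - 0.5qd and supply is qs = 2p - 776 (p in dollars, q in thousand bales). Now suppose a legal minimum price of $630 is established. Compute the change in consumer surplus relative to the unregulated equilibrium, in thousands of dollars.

Rearranging demand gives qd = 1384 - 2p. Equilibrium: 1384 - 2p = 2p - 776, so 2160 = 4p and p* = 540, q* = 304.
Since 630 > 540, the floor is binding.
At p = 630: qd = 1384 - 2·630 = 124 and qs = 2·630 - 776 = 484.
Consumer surplus without the control is ½ · (692 - 540) · 304 = 23104.
With the floor, consumers buy 124 units at 630, so CS = ½ · (692 - 630) · 124 = 3844.
Change in consumer surplus = 3844 - 23104 = -19260.

-19260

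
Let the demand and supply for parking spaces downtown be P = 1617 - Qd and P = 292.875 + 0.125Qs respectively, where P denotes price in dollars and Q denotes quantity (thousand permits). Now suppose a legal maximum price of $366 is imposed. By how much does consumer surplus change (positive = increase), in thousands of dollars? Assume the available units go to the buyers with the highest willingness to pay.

Rearranging demand gives Qd = 1617 - P; rearranging supply gives Qs = 8P - 2343. Without the control the market clears where 1617 - P = 8P - 2343, i.e. P* = 440 and Q* = 1177.
Because the ceiling (366) lies below the market-clearing price, it is binding.
At P = 366: Qd = 1617 - 366 = 1251 and Qs = 8·366 - 2343 = 585.
Consumer surplus without the control is ½ · (1617 - 440) · 1177 = 692664.5.
With the ceiling, 585 units are sold at 366 (assume they go to the highest-value buyers). The demand price at Q = 585 is 1032, so CS = ½ · [(1617 - 366) + (1032 - 366)] · 585 = 560722.5.
Change in consumer surplus = 560722.5 - 692664.5 = -131942.

-131942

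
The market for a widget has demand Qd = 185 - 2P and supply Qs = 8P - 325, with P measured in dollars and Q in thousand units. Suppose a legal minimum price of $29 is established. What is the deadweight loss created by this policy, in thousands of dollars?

Without the control the market clears where 185 - 2P = 8P - 325, i.e. P* = 51 and Q* = 83.
Since 29 is below P* = 51, the floor does not bind and the free-market outcome prevails.
Since the control does not bind, no trades are prevented and deadweight loss is zero.

0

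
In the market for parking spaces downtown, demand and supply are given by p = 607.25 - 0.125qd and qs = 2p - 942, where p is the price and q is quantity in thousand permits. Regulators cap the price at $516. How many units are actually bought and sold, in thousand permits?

90

Rearranging demand gives qd = 4858 - 8p. Without the control the market clears where 4858 - 8p = 2p - 942, i.e. p* = 580 and q* = 218.
Because the ceiling (516) lies below the market-clearing price, it is binding.
At p = 516: qd = 4858 - 8·516 = 730 and qs = 2·516 - 942 = 90.
The quantity actually transacted is the short side, supply: 90.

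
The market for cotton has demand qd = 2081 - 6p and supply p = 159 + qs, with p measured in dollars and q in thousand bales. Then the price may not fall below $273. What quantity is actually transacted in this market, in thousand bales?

Rearranging supply gives qs = p - 159. Setting quantity demanded equal to quantity supplied, 2081 - 6p = p - 159, gives p* = 320 and q* = 161.
The floor of 273 is below the equilibrium price 320, so it is not binding; the market clears at p* = 320, q* = 161.

161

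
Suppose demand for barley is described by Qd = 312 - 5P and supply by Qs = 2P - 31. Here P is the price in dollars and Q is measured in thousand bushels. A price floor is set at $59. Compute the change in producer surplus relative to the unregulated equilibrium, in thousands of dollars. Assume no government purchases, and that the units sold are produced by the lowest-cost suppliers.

Without the control the market clears where 312 - 5P = 2P - 31, i.e. P* = 49 and Q* = 67.
The floor of 59 is above the equilibrium price 49, so it binds.
At P = 59: Qd = 312 - 5·59 = 17 and Qs = 2·59 - 31 = 87.
Producer surplus without the control is ½ · (49 - 15.5) · 67 = 1122.25.
With the floor, 17 units are sold at 59. The supply price at Q = 17 is 24, so PS = ½ · [(59 - 15.5) + (59 - 24)] · 17 = 667.25.
Change in producer surplus = 667.25 - 1122.25 = -455.

-455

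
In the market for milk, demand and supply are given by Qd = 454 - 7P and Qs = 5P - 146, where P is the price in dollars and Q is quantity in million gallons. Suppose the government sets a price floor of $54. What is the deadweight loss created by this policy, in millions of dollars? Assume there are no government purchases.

134.4

Setting quantity demanded equal to quantity supplied, 454 - 7P = 5P - 146, gives P* = 50 and Q* = 104.
The floor of 54 is above the equilibrium price 50, so it binds.
At P = 54: Qd = 454 - 7·54 = 76 and Qs = 5·54 - 146 = 124.
Quantity traded falls to 76. At Q = 76 the demand price is (454 - 76)/7 = 54 and the supply price is (146 + 76)/5 = 44.4.
Deadweight loss = ½ · (54 - 44.4) · (104 - 76) = ½ · 9.6 · 28 = 134.4.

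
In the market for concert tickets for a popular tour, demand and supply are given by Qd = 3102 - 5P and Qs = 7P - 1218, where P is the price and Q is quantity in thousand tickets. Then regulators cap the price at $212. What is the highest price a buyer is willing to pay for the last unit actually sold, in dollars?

567.2

Setting quantity demanded equal to quantity supplied, 3102 - 5P = 7P - 1218, gives P* = 360 and Q* = 1302.
Since 212 < 360, the ceiling is binding.
At P = 212: Qd = 3102 - 5·212 = 2042 and Qs = 7·212 - 1218 = 266.
Only 266 units reach the market. On the demand curve, the marginal buyer's willingness to pay at Q = 266 is (3102 - 266)/5 = 567.2.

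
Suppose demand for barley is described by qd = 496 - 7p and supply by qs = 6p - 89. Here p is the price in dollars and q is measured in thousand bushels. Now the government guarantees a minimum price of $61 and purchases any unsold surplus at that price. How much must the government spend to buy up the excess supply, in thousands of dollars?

Without the control the market clears where 496 - 7p = 6p - 89, i.e. p* = 45 and q* = 181.
Because the floor (61) lies above the market-clearing price, it is binding.
At p = 61: qd = 496 - 7·61 = 69 and qs = 6·61 - 89 = 277.
Surplus = qs - qd = 208.
Government expenditure = surplus × support price = 208 × 61 = 12688.

12688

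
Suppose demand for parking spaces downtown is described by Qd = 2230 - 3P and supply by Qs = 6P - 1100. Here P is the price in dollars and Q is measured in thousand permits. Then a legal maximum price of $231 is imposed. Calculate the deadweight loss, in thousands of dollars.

173889

Setting quantity demanded equal to quantity supplied, 2230 - 3P = 6P - 1100, gives P* = 370 and Q* = 1120.
The ceiling of 231 is below the equilibrium price 370, so it binds.
At P = 231: Qd = 2230 - 3·231 = 1537 and Qs = 6·231 - 1100 = 286.
Quantity traded falls to 286. At Q = 286 the demand price is (2230 - 286)/3 = 648 and the supply price is (1100 + 286)/6 = 231.
Deadweight loss = ½ · (648 - 231) · (1120 - 286) = ½ · 417 · 834 = 173889.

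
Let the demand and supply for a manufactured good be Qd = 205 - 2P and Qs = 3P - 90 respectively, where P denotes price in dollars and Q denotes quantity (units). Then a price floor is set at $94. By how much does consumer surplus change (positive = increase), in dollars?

Without the control the market clears where 205 - 2P = 3P - 90, i.e. P* = 59 and Q* = 87.
Since 94 > 59, the floor is binding.
At P = 94: Qd = 205 - 2·94 = 17 and Qs = 3·94 - 90 = 192.
Consumer surplus without the control is ½ · (102.5 - 59) · 87 = 1892.25.
With the floor, consumers buy 17 units at 94, so CS = ½ · (102.5 - 94) · 17 = 72.25.
Change in consumer surplus = 72.25 - 1892.25 = -1820.

-1820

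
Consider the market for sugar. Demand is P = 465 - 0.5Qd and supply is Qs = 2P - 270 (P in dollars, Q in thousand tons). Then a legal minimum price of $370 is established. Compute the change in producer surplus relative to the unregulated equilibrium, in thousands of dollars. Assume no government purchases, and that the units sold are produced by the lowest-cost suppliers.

8400

Rearranging demand gives Qd = 930 - 2P. Without the control the market clears where 930 - 2P = 2P - 270, i.e. P* = 300 and Q* = 330.
The floor of 370 is above the equilibrium price 300, so it binds.
At P = 370: Qd = 930 - 2·370 = 190 and Qs = 2·370 - 270 = 470.
Producer surplus without the control is ½ · (300 - 135) · 330 = 27225.
With the floor, 190 units are sold at 370. The supply price at Q = 190 is 230, so PS = ½ · [(370 - 135) + (370 - 230)] · 190 = 35625.
Change in producer surplus = 35625 - 27225 = 8400.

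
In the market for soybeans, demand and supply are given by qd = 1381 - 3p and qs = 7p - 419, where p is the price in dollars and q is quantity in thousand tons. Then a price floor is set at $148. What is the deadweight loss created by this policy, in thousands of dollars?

0

In a free market, 1381 - 3p = 7p - 419 gives the equilibrium p* = 180, q* = 841.
Since 148 is below p* = 180, the floor does not bind and the free-market outcome prevails.
Since the control does not bind, no trades are prevented and deadweight loss is zero.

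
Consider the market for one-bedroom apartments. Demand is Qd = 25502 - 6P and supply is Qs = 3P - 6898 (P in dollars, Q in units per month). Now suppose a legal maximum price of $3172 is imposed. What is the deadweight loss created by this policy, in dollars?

412164

In a free market, 25502 - 6P = 3P - 6898 gives the equilibrium P* = 3600, Q* = 3902.
The ceiling of 3172 is below the equilibrium price 3600, so it binds.
At P = 3172: Qd = 25502 - 6·3172 = 6470 and Qs = 3·3172 - 6898 = 2618.
Quantity traded falls to 2618. At Q = 2618 the demand price is (25502 - 2618)/6 = 3814 and the supply price is (6898 + 2618)/3 = 3172.
Deadweight loss = ½ · (3814 - 3172) · (3902 - 2618) = ½ · 642 · 1284 = 412164.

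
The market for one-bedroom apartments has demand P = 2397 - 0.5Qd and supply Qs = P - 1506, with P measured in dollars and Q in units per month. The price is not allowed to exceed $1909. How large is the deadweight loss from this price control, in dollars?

27360.75

Rearranging demand gives Qd = 4794 - 2P. Setting quantity demanded equal to quantity supplied, 4794 - 2P = P - 1506, gives P* = 2100 and Q* = 594.
Since 1909 < 2100, the ceiling is binding.
At P = 1909: Qd = 4794 - 2·1909 = 976 and Qs = 1909 - 1506 = 403.
Quantity traded falls to 403. At Q = 403 the demand price is (4794 - 403)/2 = 2195.5 and the supply price is 1506 + 403 = 1909.
Deadweight loss = ½ · (2195.5 - 1909) · (594 - 403) = ½ · 286.5 · 191 = 27360.75.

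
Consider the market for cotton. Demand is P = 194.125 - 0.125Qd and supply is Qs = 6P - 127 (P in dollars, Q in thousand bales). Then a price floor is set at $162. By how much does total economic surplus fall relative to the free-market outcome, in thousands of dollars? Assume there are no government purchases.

Rearranging demand gives Qd = 1553 - 8P. Without the control the market clears where 1553 - 8P = 6P - 127, i.e. P* = 120 and Q* = 593.
The floor of 162 is above the equilibrium price 120, so it binds.
At P = 162: Qd = 1553 - 8·162 = 257 and Qs = 6·162 - 127 = 845.
Quantity traded falls to 257. At Q = 257 the demand price is (1553 - 257)/8 = 162 and the supply price is (127 + 257)/6 = 64.
Deadweight loss = ½ · (162 - 64) · (593 - 257) = ½ · 98 · 336 = 16464.

16464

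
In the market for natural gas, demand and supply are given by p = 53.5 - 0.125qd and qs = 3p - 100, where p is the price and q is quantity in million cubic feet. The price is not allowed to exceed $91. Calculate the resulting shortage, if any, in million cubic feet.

0

Rearranging demand gives qd = 428 - 8p. Setting quantity demanded equal to quantity supplied, 428 - 8p = 3p - 100, gives p* = 48 and q* = 44.
Since 91 is above p* = 48, the ceiling does not bind and the free-market outcome prevails.
Since the control does not bind, there is no shortage.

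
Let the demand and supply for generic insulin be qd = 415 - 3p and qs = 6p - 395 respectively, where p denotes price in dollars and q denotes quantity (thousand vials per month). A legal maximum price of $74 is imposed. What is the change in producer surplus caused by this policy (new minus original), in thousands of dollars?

Setting quantity demanded equal to quantity supplied, 415 - 3p = 6p - 395, gives p* = 90 and q* = 145.
The ceiling of 74 is below the equilibrium price 90, so it binds.
At p = 74: qd = 415 - 3·74 = 193 and qs = 6·74 - 395 = 49.
Producer surplus without the control is ½ · (90 - 395/6) · 145 = 21025/12.
With the ceiling, producers sell 49 units at 74, so PS = ½ · (74 - 395/6) · 49 = 2401/12.
Change in producer surplus = 2401/12 - 21025/12 = -1552.

-1552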